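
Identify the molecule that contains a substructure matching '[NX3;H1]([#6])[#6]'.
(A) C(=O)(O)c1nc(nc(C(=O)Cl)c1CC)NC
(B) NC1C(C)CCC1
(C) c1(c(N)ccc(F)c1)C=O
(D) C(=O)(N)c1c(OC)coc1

A

[NX3;H1]([#6])[#6] describes a trivalent nitrogen with one H, bonded to two carbons (a secondary amine).
(A) contains an N-methylamino group (-NHCH3), which satisfies every atom and bond constraint.
(B) has a primary amino group (-NH2) but the nitrogen has H2 and only one carbon neighbour.
(C) has a primary amino group (-NH2) but the nitrogen has H2 and only one carbon neighbour.
(D) has a primary amide (-C(=O)NH2) but the -C(=O)NH2 nitrogen has H2, not H1.
So the answer is (A).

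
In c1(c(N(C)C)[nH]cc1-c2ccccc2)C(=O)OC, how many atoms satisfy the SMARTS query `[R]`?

11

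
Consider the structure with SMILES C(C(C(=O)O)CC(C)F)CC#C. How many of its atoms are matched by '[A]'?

12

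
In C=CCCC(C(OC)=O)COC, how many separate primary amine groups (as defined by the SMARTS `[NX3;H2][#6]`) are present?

0

[NX3;H2][#6] is the SMARTS for a primary amine: a trivalent nitrogen with two H attached to carbon.
No fragment in the molecule satisfies every constraint, giving 0 matches.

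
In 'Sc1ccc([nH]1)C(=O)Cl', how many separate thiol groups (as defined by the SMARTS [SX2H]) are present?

1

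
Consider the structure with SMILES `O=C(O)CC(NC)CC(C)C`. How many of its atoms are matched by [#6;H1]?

The query [#6;H1] means: any carbon bearing exactly one hydrogen.
Check the 11 heavy atoms by environment: 2× C (H2) → no; 2× C (H1) → match; 3× C (H3) → no; 1× N (H1) → no; 1× C (H0) → no; 1× O (H0) → no; 1× O (H1) → no.
That gives 2 matching atoms.

2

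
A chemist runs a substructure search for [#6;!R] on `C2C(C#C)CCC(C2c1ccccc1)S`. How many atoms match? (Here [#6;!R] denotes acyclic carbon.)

The query [#6;!R] means: carbon not in any ring.
Check the 15 heavy atoms by environment: 6× C (in 6-ring) → no; 2× C (acyclic) → match; 6× c (aromatic, in 6-ring) → no; 1× S (acyclic) → no.
That gives 2 matching atoms.

2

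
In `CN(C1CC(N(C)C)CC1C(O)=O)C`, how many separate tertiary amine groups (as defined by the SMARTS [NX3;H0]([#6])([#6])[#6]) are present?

2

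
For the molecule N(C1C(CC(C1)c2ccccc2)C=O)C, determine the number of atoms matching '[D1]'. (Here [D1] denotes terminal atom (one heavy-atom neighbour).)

Check the 15 heavy atoms by environment: 3× C (D3) → no; 3× C (D2) → no; 1× N (D2) → no; 1× C (D1) → match; 1× c (aromatic, D3) → no; 5× c (aromatic, D2) → no; 1× O (D1) → match.
Summing the matching environments: 1 + 1 = 2 matching atoms.

2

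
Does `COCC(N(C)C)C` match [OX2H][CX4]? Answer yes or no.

No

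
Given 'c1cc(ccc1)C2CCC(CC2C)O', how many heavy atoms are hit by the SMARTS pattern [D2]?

8

The query [D2] means: atom with exactly two heavy-atom neighbours.
Check the 14 heavy atoms by environment: 3× C (D2) → match; 3× C (D3) → no; 1× O (D1) → no; 1× C (D1) → no; 1× c (aromatic, D3) → no; 5× c (aromatic, D2) → match.
Summing the matching environments: 3 + 5 = 8 matching atoms.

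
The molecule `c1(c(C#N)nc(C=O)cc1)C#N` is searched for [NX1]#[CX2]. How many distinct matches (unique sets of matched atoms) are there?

2

[NX1]#[CX2] is the SMARTS for a nitrile: a nitrogen triple-bonded to a two-connected carbon.
The molecule carries 2 separate instances of a nitrile (-C#N) meeting every constraint; each maps to a distinct set of atoms, giving 2 matches.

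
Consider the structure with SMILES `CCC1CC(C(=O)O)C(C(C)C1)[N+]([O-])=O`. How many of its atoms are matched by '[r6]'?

Check the 15 heavy atoms by environment: 6× C (in 6-ring) → match; 4× C (acyclic) → no; 3× O (acyclic) → no; 1× N (charge +1, acyclic) → no; 1× O (charge -1, acyclic) → no.
That gives 6 matching atoms.

6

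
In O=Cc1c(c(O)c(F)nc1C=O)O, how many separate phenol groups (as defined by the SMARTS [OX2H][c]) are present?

[OX2H][c] is the SMARTS for a phenol: a hydroxyl oxygen attached to an aromatic carbon.
The molecule carries 2 separate instances of a hydroxyl group (-OH) meeting every constraint; each maps to a distinct set of atoms, giving 2 matches.

2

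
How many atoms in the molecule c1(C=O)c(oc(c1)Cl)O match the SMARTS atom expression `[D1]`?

3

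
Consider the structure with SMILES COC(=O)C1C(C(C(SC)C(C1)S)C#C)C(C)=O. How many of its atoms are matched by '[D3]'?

7

The query [D3] means: atom with exactly three heavy-atom neighbours.
Check the 18 heavy atoms by environment: 7× C (D3) → match; 2× C (D2) → no; 1× S (D2) → no; 4× C (D1) → no; 1× S (D1) → no; 2× O (D1) → no; 1× O (D2) → no.
That gives 7 matching atoms.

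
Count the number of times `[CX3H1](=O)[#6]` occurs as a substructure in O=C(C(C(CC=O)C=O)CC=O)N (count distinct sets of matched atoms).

3

[CX3H1](=O)[#6] is the SMARTS for an aldehyde: an sp2 carbon with one H, double-bonded to O and single-bonded to carbon.
The molecule carries 3 separate instances of an aldehyde (-CHO) meeting every constraint; each maps to a distinct set of atoms, giving 3 matches.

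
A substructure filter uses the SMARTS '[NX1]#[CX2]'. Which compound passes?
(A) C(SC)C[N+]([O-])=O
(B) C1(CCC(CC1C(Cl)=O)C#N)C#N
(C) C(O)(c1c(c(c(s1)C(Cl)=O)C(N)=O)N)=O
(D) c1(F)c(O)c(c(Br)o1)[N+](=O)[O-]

B

[NX1]#[CX2] describes a nitrogen triple-bonded to a two-connected carbon (a nitrile).
(A) has a nitro group (-[N+](=O)[O-]) but there is no C#N triple bond.
(B) contains a nitrile (-C#N), which satisfies every atom and bond constraint.
(C) has a primary amide (-C(=O)NH2) but the nitrogen is NX3, not NX1.
(D) has a nitro group (-[N+](=O)[O-]) but there is no C#N triple bond.
So the answer is (B).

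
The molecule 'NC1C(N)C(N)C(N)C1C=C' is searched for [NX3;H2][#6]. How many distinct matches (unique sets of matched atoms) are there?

[NX3;H2][#6] is the SMARTS for a primary amine: a trivalent nitrogen with two H attached to carbon.
The molecule carries 4 separate instances of a primary amino group (-NH2) meeting every constraint; each maps to a distinct set of atoms, giving 4 matches.

4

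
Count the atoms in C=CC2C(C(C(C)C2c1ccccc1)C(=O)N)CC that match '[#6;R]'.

11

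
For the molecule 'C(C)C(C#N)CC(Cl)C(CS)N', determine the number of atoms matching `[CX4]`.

The query [CX4] means: C with X4: aliphatic carbon with exactly 4 total connections (bonds + H).
Check the 12 heavy atoms by environment: 7× C (X4) → match; 1× C (X2) → no; 1× N (X1) → no; 1× N (X3) → no; 1× S (X2) → no; 1× Cl (X1) → no.
That gives 7 matching atoms.

7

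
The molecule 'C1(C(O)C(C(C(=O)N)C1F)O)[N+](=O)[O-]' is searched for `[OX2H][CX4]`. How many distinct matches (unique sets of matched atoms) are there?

2

[OX2H][CX4] is the SMARTS for an aliphatic alcohol: a hydroxyl oxygen bound to an sp3 (X4) carbon.
The molecule carries 2 separate instances of a hydroxyl group (-OH) meeting every constraint; each maps to a distinct set of atoms, giving 2 matches.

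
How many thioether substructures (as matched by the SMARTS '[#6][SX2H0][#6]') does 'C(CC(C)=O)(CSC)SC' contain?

2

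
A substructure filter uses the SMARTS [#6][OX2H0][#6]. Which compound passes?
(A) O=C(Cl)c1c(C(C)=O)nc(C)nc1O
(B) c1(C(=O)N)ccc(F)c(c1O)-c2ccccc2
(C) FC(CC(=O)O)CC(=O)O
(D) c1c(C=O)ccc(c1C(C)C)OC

D

[#6][OX2H0][#6] describes an aliphatic oxygen bridging two carbons with no H on the oxygen (an ether).
(A) has a hydroxyl group (-OH) but the oxygen has H1, not H0 bridging two carbons.
(B) has a hydroxyl group (-OH) but the oxygen has H1, not H0 bridging two carbons.
(C) has a carboxylic acid group (-C(=O)OH) but the -OH oxygen has H1; the =O is OX1, not OX2.
(D) contains a methoxy ether (-OCH3), which satisfies every atom and bond constraint.
So the answer is (D).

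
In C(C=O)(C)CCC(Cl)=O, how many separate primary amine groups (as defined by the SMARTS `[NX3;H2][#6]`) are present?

0

[NX3;H2][#6] is the SMARTS for a primary amine: a trivalent nitrogen with two H attached to carbon.
No fragment in the molecule satisfies every constraint, giving 0 matches.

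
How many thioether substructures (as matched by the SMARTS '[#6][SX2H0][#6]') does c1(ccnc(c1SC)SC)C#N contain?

2

[#6][SX2H0][#6] is the SMARTS for a thioether: an aliphatic sulfur bridging two carbons with no H on the sulfur.
The molecule carries 2 separate instances of a methylthio ether (-SCH3) meeting every constraint; each maps to a distinct set of atoms, giving 2 matches.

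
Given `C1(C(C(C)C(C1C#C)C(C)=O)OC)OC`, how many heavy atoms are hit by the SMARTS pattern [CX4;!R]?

4

The query [CX4;!R] means: aliphatic carbon with four total connections, not in a ring.
Check the 15 heavy atoms by environment: 5× C (X4, in 5-ring) → no; 4× C (X4, acyclic) → match; 2× O (X2, acyclic) → no; 1× C (X3, acyclic) → no; 1× O (X1, acyclic) → no; 2× C (X2, acyclic) → no.
That gives 4 matching atoms.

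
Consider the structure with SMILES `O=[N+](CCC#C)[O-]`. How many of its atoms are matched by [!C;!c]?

3

The query [!C;!c] means: neither aliphatic nor aromatic carbon — same as [!#6].
Check the 7 heavy atoms by environment: 4× C → no; 1× N (charge +1) → match; 1× O (charge -1) → match; 1× O → match.
Summing the matching environments: 1 + 1 + 1 = 3 matching atoms.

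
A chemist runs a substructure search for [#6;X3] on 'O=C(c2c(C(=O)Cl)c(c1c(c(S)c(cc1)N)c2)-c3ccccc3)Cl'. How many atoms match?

18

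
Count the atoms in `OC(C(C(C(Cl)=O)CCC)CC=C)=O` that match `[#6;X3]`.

Check the 14 heavy atoms by environment: 6× C (X4) → no; 4× C (X3) → match; 2× O (X1) → no; 1× Cl (X1) → no; 1× O (X2) → no.
That gives 4 matching atoms.

4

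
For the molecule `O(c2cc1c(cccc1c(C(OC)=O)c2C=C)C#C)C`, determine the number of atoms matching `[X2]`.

Check the 20 heavy atoms by environment: 10× c (aromatic, X3) → no; 2× O (X2) → match; 2× C (X4) → no; 3× C (X3) → no; 1× O (X1) → no; 2× C (X2) → match.
Summing the matching environments: 2 + 2 = 4 matching atoms.

4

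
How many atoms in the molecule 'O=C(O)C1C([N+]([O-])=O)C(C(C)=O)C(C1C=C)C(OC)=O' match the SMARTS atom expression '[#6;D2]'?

1

The query [#6;D2] means: any carbon bonded to exactly two heavy atoms.
Check the 20 heavy atoms by environment: 8× C (D3) → no; 5× O (D1) → no; 3× C (D1) → no; 1× O (D2) → no; 1× C (D2) → match; 1× N (charge +1, D3) → no; 1× O (charge -1, D1) → no.
That gives 1 matching atom.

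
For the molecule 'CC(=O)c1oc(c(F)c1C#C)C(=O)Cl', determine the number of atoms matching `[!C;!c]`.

5

The query [!C;!c] means: neither aliphatic nor aromatic carbon — same as [!#6].
Check the 14 heavy atoms by environment: 1× o (aromatic) → match; 4× c (aromatic) → no; 5× C → no; 1× F → match; 2× O → match; 1× Cl → match.
Summing the matching environments: 1 + 1 + 2 + 1 = 5 matching atoms.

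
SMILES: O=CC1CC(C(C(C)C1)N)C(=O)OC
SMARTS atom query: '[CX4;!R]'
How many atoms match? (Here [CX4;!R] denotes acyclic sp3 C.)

The query [CX4;!R] means: aliphatic carbon with four total connections, not in a ring.
Check the 14 heavy atoms by environment: 6× C (X4, in 6-ring) → no; 2× C (X4, acyclic) → match; 2× C (X3, acyclic) → no; 2× O (X1, acyclic) → no; 1× O (X2, acyclic) → no; 1× N (X3, acyclic) → no.
That gives 2 matching atoms.

2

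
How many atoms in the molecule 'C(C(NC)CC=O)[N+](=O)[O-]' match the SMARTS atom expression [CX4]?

Check the 10 heavy atoms by environment: 4× C (X4) → match; 1× N (charge +1, X3) → no; 1× O (charge -1, X1) → no; 2× O (X1) → no; 1× C (X3) → no; 1× N (X3) → no.
That gives 4 matching atoms.

4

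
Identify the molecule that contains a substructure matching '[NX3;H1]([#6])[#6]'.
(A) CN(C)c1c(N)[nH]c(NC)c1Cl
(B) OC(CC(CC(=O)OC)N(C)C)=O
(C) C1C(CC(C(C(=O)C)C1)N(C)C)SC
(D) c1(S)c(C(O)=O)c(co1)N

A

[NX3;H1]([#6])[#6] describes a trivalent nitrogen with one H, bonded to two carbons (a secondary amine).
(A) contains an N-methylamino group (-NHCH3), which satisfies every atom and bond constraint.
(B) has a dimethylamino group (-N(CH3)2) but the nitrogen has H0, not H1.
(C) has a dimethylamino group (-N(CH3)2) but the nitrogen has H0, not H1.
(D) has a primary amino group (-NH2) but the nitrogen has H2 and only one carbon neighbour.
So the answer is (A).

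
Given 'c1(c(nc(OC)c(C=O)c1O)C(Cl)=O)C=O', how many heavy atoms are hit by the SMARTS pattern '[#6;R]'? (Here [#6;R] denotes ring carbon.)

5

The query [#6;R] means: carbon that is part of a ring.
Check the 16 heavy atoms by environment: 1× n (aromatic, in 6-ring) → no; 5× c (aromatic, in 6-ring) → match; 4× C (acyclic) → no; 5× O (acyclic) → no; 1× Cl (acyclic) → no.
That gives 5 matching atoms.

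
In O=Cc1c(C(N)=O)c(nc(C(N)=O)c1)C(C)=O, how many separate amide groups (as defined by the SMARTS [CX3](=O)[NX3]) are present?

2

[CX3](=O)[NX3] is the SMARTS for an amide: a carbonyl carbon bonded to a trivalent nitrogen.
The molecule carries 2 separate instances of a primary amide (-C(=O)NH2) meeting every constraint; each maps to a distinct set of atoms, giving 2 matches.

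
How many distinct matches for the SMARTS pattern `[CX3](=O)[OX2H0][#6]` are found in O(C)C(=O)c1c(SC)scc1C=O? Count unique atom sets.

[CX3](=O)[OX2H0][#6] is the SMARTS for an ester: a carbonyl carbon bonded to an oxygen that is itself bonded to carbon (no H on that O).
Exactly one fragment in the molecule meets all constraints, giving 1 match.

1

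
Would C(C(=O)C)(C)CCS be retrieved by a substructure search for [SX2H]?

The pattern [SX2H] describes an aliphatic sulfur with two connections, one being H — a thiol.
The molecule carries a thiol (-SH), whose atoms satisfy every constraint of the query, so the pattern matches.

Yes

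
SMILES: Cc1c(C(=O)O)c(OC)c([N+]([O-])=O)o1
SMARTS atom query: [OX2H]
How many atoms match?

1

Check the 14 heavy atoms by environment: 1× o (aromatic, H0, X2) → no; 4× c (aromatic, H0, X3) → no; 1× O (H0, X2) → no; 2× C (H3, X4) → no; 1× C (H0, X3) → no; 2× O (H0, X1) → no; 1× O (H1, X2) → match; 1× N (charge +1, H0, X3) → no; 1× O (charge -1, H0, X1) → no.
That gives 1 matching atom.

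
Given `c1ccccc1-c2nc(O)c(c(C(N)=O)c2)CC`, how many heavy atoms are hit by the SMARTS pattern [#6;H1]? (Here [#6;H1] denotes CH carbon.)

6

The query [#6;H1] means: any carbon bearing exactly one hydrogen.
Check the 18 heavy atoms by environment: 1× n (aromatic, H0) → no; 5× c (aromatic, H0) → no; 6× c (aromatic, H1) → match; 1× C (H0) → no; 1× O (H0) → no; 1× N (H2) → no; 1× O (H1) → no; 1× C (H2) → no; 1× C (H3) → no.
That gives 6 matching atoms.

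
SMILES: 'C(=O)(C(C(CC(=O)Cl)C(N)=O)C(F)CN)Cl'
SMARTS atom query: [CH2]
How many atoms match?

2

Check the 16 heavy atoms by environment: 2× C (H2) → match; 3× C (H1) → no; 3× C (H0) → no; 3× O (H0) → no; 2× N (H2) → no; 2× Cl (H0) → no; 1× F (H0) → no.
That gives 2 matching atoms.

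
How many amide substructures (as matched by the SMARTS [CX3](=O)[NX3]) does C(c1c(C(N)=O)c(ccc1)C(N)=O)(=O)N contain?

[CX3](=O)[NX3] is the SMARTS for an amide: a carbonyl carbon bonded to a trivalent nitrogen.
The molecule carries 3 separate instances of a primary amide (-C(=O)NH2) meeting every constraint; each maps to a distinct set of atoms, giving 3 matches.

3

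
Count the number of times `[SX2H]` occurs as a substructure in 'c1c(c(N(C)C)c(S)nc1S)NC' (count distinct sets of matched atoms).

[SX2H] is the SMARTS for a thiol: an aliphatic sulfur with two connections, one being H.
The molecule carries 2 separate instances of a thiol (-SH) meeting every constraint; each maps to a distinct set of atoms, giving 2 matches.

2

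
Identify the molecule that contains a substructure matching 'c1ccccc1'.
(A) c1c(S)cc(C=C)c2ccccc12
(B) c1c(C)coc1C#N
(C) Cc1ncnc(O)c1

A

c1ccccc1 describes six aromatic carbons in a ring (a benzene ring).
(A) contains the required atom environment, so the pattern matches.
(B) has a methyl group (-CH3) but no six-membered all-carbon aromatic ring is present.
(C) has a methyl group (-CH3) but no six-membered all-carbon aromatic ring is present.
So the answer is (A).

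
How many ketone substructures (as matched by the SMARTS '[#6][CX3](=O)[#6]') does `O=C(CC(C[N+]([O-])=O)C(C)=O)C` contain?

[#6][CX3](=O)[#6] is the SMARTS for a ketone: a carbonyl carbon (no H) flanked by two carbons.
The molecule carries 2 separate instances of an acetyl/ketone group (-C(=O)CH3) meeting every constraint; each maps to a distinct set of atoms, giving 2 matches.

2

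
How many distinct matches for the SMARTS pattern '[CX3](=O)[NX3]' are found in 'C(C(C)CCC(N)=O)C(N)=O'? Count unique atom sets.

2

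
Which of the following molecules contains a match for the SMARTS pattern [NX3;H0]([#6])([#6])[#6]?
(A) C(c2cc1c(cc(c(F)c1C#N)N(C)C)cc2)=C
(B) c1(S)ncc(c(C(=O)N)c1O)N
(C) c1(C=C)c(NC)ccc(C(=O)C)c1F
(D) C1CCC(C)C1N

A

[NX3;H0]([#6])([#6])[#6] describes a trivalent nitrogen with no H, bonded to three carbons (a tertiary amine).
(A) contains a dimethylamino group (-N(CH3)2), which satisfies every atom and bond constraint.
(B) has a primary amino group (-NH2) but the nitrogen has H2, not H0 with three carbons.
(C) has an N-methylamino group (-NHCH3) but the nitrogen still has one H (H1), not H0.
(D) has a primary amino group (-NH2) but the nitrogen has H2, not H0 with three carbons.
So the answer is (A).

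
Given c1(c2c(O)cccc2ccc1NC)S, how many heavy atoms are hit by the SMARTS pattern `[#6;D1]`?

1

The query [#6;D1] means: carbon bonded to exactly one heavy atom.
Check the 14 heavy atoms by environment: 5× c (aromatic, D3) → no; 5× c (aromatic, D2) → no; 1× O (D1) → no; 1× N (D2) → no; 1× C (D1) → match; 1× S (D1) → no.
That gives 1 matching atom.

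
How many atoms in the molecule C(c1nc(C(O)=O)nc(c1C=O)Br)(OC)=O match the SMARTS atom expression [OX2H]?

The query [OX2H] means: aliphatic oxygen with two connections, one of which is H — an -OH oxygen.
Check the 16 heavy atoms by environment: 2× n (aromatic, H0, X2) → no; 4× c (aromatic, H0, X3) → no; 2× C (H0, X3) → no; 3× O (H0, X1) → no; 1× O (H1, X2) → match; 1× C (H1, X3) → no; 1× O (H0, X2) → no; 1× C (H3, X4) → no; 1× Br (H0, X1) → no.
That gives 1 matching atom.

1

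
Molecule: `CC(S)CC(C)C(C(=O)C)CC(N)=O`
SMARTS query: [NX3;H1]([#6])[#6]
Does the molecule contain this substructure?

No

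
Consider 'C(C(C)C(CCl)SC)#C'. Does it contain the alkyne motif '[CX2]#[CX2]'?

The pattern [CX2]#[CX2] describes a carbon-carbon triple bond — an alkyne.
The molecule carries an ethynyl group (-C#CH), whose atoms satisfy every constraint of the query, so the pattern matches.

Yes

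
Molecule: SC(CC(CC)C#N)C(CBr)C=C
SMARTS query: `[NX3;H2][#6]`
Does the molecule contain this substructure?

No

The pattern [NX3;H2][#6] describes a trivalent nitrogen with two H attached to carbon — a primary amine.
The closest candidate here is a nitrile (-C#N), but the nitrogen is NX1 (triple-bonded), not NX3 with two H. No other fragment satisfies the full query, so there is no match.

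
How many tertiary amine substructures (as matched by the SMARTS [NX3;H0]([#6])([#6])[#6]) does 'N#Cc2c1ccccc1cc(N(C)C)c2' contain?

1

[NX3;H0]([#6])([#6])[#6] is the SMARTS for a tertiary amine: a trivalent nitrogen with no H, bonded to three carbons.
Exactly one fragment in the molecule meets all constraints, giving 1 match.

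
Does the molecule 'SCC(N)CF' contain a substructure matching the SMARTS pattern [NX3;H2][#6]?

Yes

The pattern [NX3;H2][#6] describes a trivalent nitrogen with two H attached to carbon — a primary amine.
The molecule carries a primary amino group (-NH2), whose atoms satisfy every constraint of the query, so the pattern matches.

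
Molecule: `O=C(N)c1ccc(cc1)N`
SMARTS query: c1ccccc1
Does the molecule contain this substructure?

Yes

The pattern c1ccccc1 describes six aromatic carbons in a ring — a benzene ring.
The required atom environment is present in the molecule, so the pattern matches.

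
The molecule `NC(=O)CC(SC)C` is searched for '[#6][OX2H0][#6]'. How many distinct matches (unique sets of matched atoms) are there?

[#6][OX2H0][#6] is the SMARTS for an ether: an aliphatic oxygen bridging two carbons with no H on the oxygen.
No fragment in the molecule satisfies every constraint, giving 0 matches.

0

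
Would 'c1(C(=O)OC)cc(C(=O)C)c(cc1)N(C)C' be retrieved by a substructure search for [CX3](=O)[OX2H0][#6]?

Yes

The pattern [CX3](=O)[OX2H0][#6] describes a carbonyl carbon bonded to an oxygen that is itself bonded to carbon (no H on that O) — an ester.
The molecule carries a methyl-ester group (-C(=O)OCH3), whose atoms satisfy every constraint of the query, so the pattern matches.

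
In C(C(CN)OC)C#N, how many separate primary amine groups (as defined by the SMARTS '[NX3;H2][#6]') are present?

[NX3;H2][#6] is the SMARTS for a primary amine: a trivalent nitrogen with two H attached to carbon.
Exactly one fragment in the molecule meets all constraints, giving 1 match.

1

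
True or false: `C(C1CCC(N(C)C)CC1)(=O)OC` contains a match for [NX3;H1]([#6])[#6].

False

The pattern [NX3;H1]([#6])[#6] describes a trivalent nitrogen with one H, bonded to two carbons — a secondary amine.
The closest candidate here is a dimethylamino group (-N(CH3)2), but the nitrogen has H0, not H1. No other fragment satisfies the full query, so there is no match.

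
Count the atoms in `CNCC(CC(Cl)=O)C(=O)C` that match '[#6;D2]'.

2

The query [#6;D2] means: any carbon bonded to exactly two heavy atoms.
Check the 11 heavy atoms by environment: 2× C (D2) → match; 3× C (D3) → no; 1× N (D2) → no; 2× C (D1) → no; 2× O (D1) → no; 1× Cl (D1) → no.
That gives 2 matching atoms.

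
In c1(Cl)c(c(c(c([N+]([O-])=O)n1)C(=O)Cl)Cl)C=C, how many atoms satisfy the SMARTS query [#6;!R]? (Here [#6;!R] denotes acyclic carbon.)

The query [#6;!R] means: carbon not in any ring.
Check the 16 heavy atoms by environment: 1× n (aromatic, in 6-ring) → no; 5× c (aromatic, in 6-ring) → no; 3× C (acyclic) → match; 2× O (acyclic) → no; 3× Cl (acyclic) → no; 1× N (charge +1, acyclic) → no; 1× O (charge -1, acyclic) → no.
That gives 3 matching atoms.

3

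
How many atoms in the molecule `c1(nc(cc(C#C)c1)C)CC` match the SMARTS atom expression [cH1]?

2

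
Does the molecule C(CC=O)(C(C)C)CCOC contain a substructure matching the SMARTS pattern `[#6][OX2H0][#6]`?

The pattern [#6][OX2H0][#6] describes an aliphatic oxygen bridging two carbons with no H on the oxygen — an ether.
The molecule carries a methoxy ether (-OCH3), whose atoms satisfy every constraint of the query, so the pattern matches.

Yes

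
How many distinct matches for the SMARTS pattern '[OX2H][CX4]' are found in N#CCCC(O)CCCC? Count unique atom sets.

[OX2H][CX4] is the SMARTS for an aliphatic alcohol: a hydroxyl oxygen bound to an sp3 (X4) carbon.
Exactly one fragment in the molecule meets all constraints, giving 1 match.

1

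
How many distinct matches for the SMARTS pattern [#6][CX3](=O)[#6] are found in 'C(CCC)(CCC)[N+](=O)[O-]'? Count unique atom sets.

0

[#6][CX3](=O)[#6] is the SMARTS for a ketone: a carbonyl carbon (no H) flanked by two carbons.
No fragment in the molecule satisfies every constraint, giving 0 matches.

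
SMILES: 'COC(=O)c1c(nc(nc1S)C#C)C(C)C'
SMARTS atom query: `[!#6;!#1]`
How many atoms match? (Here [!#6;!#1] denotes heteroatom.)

5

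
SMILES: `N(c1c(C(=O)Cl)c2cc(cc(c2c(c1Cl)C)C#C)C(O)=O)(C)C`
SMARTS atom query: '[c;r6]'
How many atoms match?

10

Check the 23 heavy atoms by environment: 10× c (aromatic, in 6-ring) → match; 7× C (acyclic) → no; 1× N (acyclic) → no; 3× O (acyclic) → no; 2× Cl (acyclic) → no.
That gives 10 matching atoms.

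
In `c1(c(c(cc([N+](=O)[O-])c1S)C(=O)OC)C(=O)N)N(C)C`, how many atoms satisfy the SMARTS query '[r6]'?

6

Check the 20 heavy atoms by environment: 6× c (aromatic, in 6-ring) → match; 1× N (charge +1, acyclic) → no; 1× O (charge -1, acyclic) → no; 4× O (acyclic) → no; 2× N (acyclic) → no; 5× C (acyclic) → no; 1× S (acyclic) → no.
That gives 6 matching atoms.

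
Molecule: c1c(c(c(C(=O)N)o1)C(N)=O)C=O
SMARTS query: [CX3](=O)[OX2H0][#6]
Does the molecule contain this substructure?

No

The pattern [CX3](=O)[OX2H0][#6] describes a carbonyl carbon bonded to an oxygen that is itself bonded to carbon (no H on that O) — an ester.
The closest candidate here is a primary amide (-C(=O)NH2), but the carbonyl is bonded to N, not to an O-C linkage. No other fragment satisfies the full query, so there is no match.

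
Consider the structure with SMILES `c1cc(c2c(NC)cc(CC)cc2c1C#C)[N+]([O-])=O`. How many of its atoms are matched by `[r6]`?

The query [r6] means: r6 matches atoms in a six-membered ring.
Check the 19 heavy atoms by environment: 10× c (aromatic, in 6-ring) → match; 1× N (charge +1, acyclic) → no; 1× O (charge -1, acyclic) → no; 1× O (acyclic) → no; 5× C (acyclic) → no; 1× N (acyclic) → no.
That gives 10 matching atoms.

10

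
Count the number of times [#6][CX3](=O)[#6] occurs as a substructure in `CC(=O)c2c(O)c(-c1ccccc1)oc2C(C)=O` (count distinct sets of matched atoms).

2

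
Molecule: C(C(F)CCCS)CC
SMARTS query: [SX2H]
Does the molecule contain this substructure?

Yes

The pattern [SX2H] describes an aliphatic sulfur with two connections, one being H — a thiol.
The molecule carries a thiol (-SH), whose atoms satisfy every constraint of the query, so the pattern matches.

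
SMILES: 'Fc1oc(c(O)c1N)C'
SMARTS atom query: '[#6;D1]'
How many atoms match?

The query [#6;D1] means: carbon bonded to exactly one heavy atom.
Check the 9 heavy atoms by environment: 1× o (aromatic, D2) → no; 4× c (aromatic, D3) → no; 1× C (D1) → match; 1× O (D1) → no; 1× F (D1) → no; 1× N (D1) → no.
That gives 1 matching atom.

1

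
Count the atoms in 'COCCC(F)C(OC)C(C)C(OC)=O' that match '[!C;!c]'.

The query [!C;!c] means: neither aliphatic nor aromatic carbon — same as [!#6].
Check the 15 heavy atoms by environment: 10× C → no; 4× O → match; 1× F → match.
Summing the matching environments: 4 + 1 = 5 matching atoms.

5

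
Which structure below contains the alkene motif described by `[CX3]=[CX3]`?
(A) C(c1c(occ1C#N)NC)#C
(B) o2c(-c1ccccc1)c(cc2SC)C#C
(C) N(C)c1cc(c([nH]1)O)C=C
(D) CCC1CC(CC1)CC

[CX3]=[CX3] describes a non-aromatic C=C double bond between two sp2 carbons (an alkene).
(A) has an ethynyl group (-C#CH) but the C-C bond is a triple bond, not a double bond.
(B) has an ethynyl group (-C#CH) but the C-C bond is a triple bond, not a double bond.
(C) contains a vinyl group (-CH=CH2), which satisfies every atom and bond constraint.
(D) has an ethyl group (-CH2CH3) but its C-C bond is a single bond between CX4 carbons, not CX3=CX3.
So the answer is (C).

C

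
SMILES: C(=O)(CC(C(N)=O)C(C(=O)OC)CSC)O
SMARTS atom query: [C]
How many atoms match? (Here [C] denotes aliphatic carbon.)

9

Check the 16 heavy atoms by environment: 9× C → match; 1× S → no; 5× O → no; 1× N → no.
That gives 9 matching atoms.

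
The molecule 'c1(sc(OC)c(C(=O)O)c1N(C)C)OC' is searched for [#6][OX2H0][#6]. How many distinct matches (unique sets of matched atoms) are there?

2

[#6][OX2H0][#6] is the SMARTS for an ether: an aliphatic oxygen bridging two carbons with no H on the oxygen.
The molecule carries 2 separate instances of a methoxy ether (-OCH3) meeting every constraint; each maps to a distinct set of atoms, giving 2 matches.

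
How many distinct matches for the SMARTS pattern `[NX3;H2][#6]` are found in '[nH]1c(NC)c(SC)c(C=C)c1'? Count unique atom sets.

0

[NX3;H2][#6] is the SMARTS for a primary amine: a trivalent nitrogen with two H attached to carbon.
The molecule has an N-methylamino group (-NHCH3), but the nitrogen bears two carbons and only one H (H1), not H2; nothing else fits, so there are 0 matches.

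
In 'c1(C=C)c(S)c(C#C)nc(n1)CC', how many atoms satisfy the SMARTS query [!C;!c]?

Check the 13 heavy atoms by environment: 2× n (aromatic) → match; 4× c (aromatic) → no; 1× S → match; 6× C → no.
Summing the matching environments: 2 + 1 = 3 matching atoms.

3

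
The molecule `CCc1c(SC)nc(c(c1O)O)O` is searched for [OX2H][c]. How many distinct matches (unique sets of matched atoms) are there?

3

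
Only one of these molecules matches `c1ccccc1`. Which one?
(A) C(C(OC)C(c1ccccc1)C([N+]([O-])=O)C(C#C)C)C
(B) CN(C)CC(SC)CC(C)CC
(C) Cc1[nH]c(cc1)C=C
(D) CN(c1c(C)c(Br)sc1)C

c1ccccc1 describes six aromatic carbons in a ring (a benzene ring).
(A) contains a phenyl ring, which satisfies every atom and bond constraint.
(B) has a methyl group (-CH3) but no six-membered all-carbon aromatic ring is present.
(C) has a methyl group (-CH3) but no six-membered all-carbon aromatic ring is present.
(D) has a methyl group (-CH3) but no six-membered all-carbon aromatic ring is present.
So the answer is (A).

A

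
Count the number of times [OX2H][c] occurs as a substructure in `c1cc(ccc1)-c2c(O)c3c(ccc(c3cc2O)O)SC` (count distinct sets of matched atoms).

3

[OX2H][c] is the SMARTS for a phenol: a hydroxyl oxygen attached to an aromatic carbon.
The molecule carries 3 separate instances of a hydroxyl group (-OH) meeting every constraint; each maps to a distinct set of atoms, giving 3 matches.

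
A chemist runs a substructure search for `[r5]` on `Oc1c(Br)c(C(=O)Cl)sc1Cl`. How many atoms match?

5

The query [r5] means: r5 matches atoms in a five-membered ring.
Check the 11 heavy atoms by environment: 1× s (aromatic, in 5-ring) → match; 4× c (aromatic, in 5-ring) → match; 1× C (acyclic) → no; 2× O (acyclic) → no; 2× Cl (acyclic) → no; 1× Br (acyclic) → no.
Summing the matching environments: 1 + 4 = 5 matching atoms.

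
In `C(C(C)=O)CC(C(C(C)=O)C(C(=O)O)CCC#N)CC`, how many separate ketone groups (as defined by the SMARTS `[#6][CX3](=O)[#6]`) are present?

2

[#6][CX3](=O)[#6] is the SMARTS for a ketone: a carbonyl carbon (no H) flanked by two carbons.
The molecule carries 2 separate instances of an acetyl/ketone group (-C(=O)CH3) meeting every constraint; each maps to a distinct set of atoms, giving 2 matches.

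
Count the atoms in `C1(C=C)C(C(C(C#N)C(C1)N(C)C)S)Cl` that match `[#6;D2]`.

3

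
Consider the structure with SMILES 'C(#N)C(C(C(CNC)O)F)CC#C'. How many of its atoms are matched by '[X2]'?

The query [X2] means: any atom with exactly two total connections (bonds + H).
Check the 13 heavy atoms by environment: 6× C (X4) → no; 3× C (X2) → match; 1× N (X1) → no; 1× O (X2) → match; 1× F (X1) → no; 1× N (X3) → no.
Summing the matching environments: 3 + 1 = 4 matching atoms.

4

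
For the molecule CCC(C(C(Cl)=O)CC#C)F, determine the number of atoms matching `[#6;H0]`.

2

The query [#6;H0] means: any carbon with no attached hydrogen.
Check the 11 heavy atoms by environment: 1× C (H3) → no; 2× C (H2) → no; 3× C (H1) → no; 2× C (H0) → match; 1× O (H0) → no; 1× Cl (H0) → no; 1× F (H0) → no.
That gives 2 matching atoms.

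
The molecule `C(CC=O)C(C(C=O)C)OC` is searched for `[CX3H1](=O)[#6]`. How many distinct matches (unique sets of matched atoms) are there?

2

[CX3H1](=O)[#6] is the SMARTS for an aldehyde: an sp2 carbon with one H, double-bonded to O and single-bonded to carbon.
The molecule carries 2 separate instances of an aldehyde (-CHO) meeting every constraint; each maps to a distinct set of atoms, giving 2 matches.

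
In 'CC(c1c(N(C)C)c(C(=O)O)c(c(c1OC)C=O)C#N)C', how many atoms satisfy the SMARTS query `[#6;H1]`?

2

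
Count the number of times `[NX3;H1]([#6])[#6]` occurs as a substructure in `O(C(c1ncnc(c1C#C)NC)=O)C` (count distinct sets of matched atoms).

[NX3;H1]([#6])[#6] is the SMARTS for a secondary amine: a trivalent nitrogen with one H, bonded to two carbons.
Exactly one fragment in the molecule meets all constraints, giving 1 match.

1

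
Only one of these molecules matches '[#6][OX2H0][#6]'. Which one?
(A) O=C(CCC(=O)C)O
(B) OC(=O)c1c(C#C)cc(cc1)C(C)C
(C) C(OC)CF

[#6][OX2H0][#6] describes an aliphatic oxygen bridging two carbons with no H on the oxygen (an ether).
(A) has a carboxylic acid group (-C(=O)OH) but the -OH oxygen has H1; the =O is OX1, not OX2.
(B) has a carboxylic acid group (-C(=O)OH) but the -OH oxygen has H1; the =O is OX1, not OX2.
(C) contains a methoxy ether (-OCH3), which satisfies every atom and bond constraint.
So the answer is (C).

C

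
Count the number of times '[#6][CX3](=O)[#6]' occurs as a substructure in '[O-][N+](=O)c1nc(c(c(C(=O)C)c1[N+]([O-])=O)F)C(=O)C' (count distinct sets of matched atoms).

2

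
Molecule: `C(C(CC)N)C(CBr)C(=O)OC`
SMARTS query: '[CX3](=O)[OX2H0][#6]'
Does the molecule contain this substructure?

Yes

The pattern [CX3](=O)[OX2H0][#6] describes a carbonyl carbon bonded to an oxygen that is itself bonded to carbon (no H on that O) — an ester.
The molecule carries a methyl-ester group (-C(=O)OCH3), whose atoms satisfy every constraint of the query, so the pattern matches.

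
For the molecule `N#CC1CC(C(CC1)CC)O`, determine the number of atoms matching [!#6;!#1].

The query [!#6;!#1] means: not carbon and not hydrogen — any heteroatom.
Check the 11 heavy atoms by environment: 9× C → no; 1× N → match; 1× O → match.
Summing the matching environments: 1 + 1 = 2 matching atoms.

2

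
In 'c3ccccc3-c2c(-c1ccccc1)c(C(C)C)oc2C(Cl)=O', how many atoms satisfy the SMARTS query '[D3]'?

8

The query [D3] means: atom with exactly three heavy-atom neighbours.
Check the 23 heavy atoms by environment: 1× o (aromatic, D2) → no; 6× c (aromatic, D3) → match; 2× C (D3) → match; 2× C (D1) → no; 10× c (aromatic, D2) → no; 1× O (D1) → no; 1× Cl (D1) → no.
Summing the matching environments: 6 + 2 = 8 matching atoms.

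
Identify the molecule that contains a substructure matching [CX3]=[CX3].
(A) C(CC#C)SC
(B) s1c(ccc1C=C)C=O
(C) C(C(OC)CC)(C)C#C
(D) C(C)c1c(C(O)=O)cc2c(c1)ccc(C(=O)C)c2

[CX3]=[CX3] describes a non-aromatic C=C double bond between two sp2 carbons (an alkene).
(A) has an ethynyl group (-C#CH) but the C-C bond is a triple bond, not a double bond.
(B) contains a vinyl group (-CH=CH2), which satisfies every atom and bond constraint.
(C) has an ethynyl group (-C#CH) but the C-C bond is a triple bond, not a double bond.
(D) has an ethyl group (-CH2CH3) but its C-C bond is a single bond between CX4 carbons, not CX3=CX3.
So the answer is (B).

B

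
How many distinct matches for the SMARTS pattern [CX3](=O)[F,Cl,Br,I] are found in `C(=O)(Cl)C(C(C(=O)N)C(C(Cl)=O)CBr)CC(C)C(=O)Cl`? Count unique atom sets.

[CX3](=O)[F,Cl,Br,I] is the SMARTS for an acyl halide: a carbonyl carbon bonded to a halogen.
The molecule carries 3 separate instances of an acyl chloride (-C(=O)Cl) meeting every constraint; each maps to a distinct set of atoms, giving 3 matches.

3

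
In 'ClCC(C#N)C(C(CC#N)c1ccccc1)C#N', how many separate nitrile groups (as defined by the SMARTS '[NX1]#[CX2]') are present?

[NX1]#[CX2] is the SMARTS for a nitrile: a nitrogen triple-bonded to a two-connected carbon.
The molecule carries 3 separate instances of a nitrile (-C#N) meeting every constraint; each maps to a distinct set of atoms, giving 3 matches.

3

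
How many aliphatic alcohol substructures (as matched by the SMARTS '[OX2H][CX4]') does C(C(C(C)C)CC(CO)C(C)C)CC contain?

1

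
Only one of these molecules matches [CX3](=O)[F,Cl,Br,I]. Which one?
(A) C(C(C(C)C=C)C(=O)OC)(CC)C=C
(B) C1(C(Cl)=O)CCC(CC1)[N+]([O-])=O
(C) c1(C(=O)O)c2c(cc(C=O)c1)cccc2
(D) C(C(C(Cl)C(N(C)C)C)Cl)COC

B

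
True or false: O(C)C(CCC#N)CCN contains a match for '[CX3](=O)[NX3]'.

False

The pattern [CX3](=O)[NX3] describes a carbonyl carbon bonded to a trivalent nitrogen — an amide.
The closest candidate here is a nitrile (-C#N), but the nitrile N is NX1 (triple-bonded), not NX3. No other fragment satisfies the full query, so there is no match.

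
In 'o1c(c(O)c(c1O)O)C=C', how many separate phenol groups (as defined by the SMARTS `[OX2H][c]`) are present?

3

[OX2H][c] is the SMARTS for a phenol: a hydroxyl oxygen attached to an aromatic carbon.
The molecule carries 3 separate instances of a hydroxyl group (-OH) meeting every constraint; each maps to a distinct set of atoms, giving 3 matches.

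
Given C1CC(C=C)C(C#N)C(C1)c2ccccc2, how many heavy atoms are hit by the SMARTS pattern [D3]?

The query [D3] means: atom with exactly three heavy-atom neighbours.
Check the 16 heavy atoms by environment: 5× C (D2) → no; 3× C (D3) → match; 1× N (D1) → no; 1× C (D1) → no; 1× c (aromatic, D3) → match; 5× c (aromatic, D2) → no.
Summing the matching environments: 3 + 1 = 4 matching atoms.

4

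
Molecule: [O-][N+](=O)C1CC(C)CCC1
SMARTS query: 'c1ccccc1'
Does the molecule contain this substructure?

No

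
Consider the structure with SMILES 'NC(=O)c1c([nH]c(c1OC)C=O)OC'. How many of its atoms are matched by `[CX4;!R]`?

The query [CX4;!R] means: aliphatic carbon with four total connections, not in a ring.
Check the 14 heavy atoms by environment: 1× n (aromatic, X3, in 5-ring) → no; 4× c (aromatic, X3, in 5-ring) → no; 2× O (X2, acyclic) → no; 2× C (X4, acyclic) → match; 2× C (X3, acyclic) → no; 2× O (X1, acyclic) → no; 1× N (X3, acyclic) → no.
That gives 2 matching atoms.

2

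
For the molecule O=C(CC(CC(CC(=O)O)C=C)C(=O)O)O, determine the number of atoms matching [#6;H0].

3

The query [#6;H0] means: any carbon with no attached hydrogen.
Check the 16 heavy atoms by environment: 4× C (H2) → no; 3× C (H1) → no; 3× C (H0) → match; 3× O (H0) → no; 3× O (H1) → no.
That gives 3 matching atoms.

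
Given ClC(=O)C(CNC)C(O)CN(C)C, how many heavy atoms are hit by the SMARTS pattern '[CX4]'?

7

The query [CX4] means: C with X4: aliphatic carbon with exactly 4 total connections (bonds + H).
Check the 13 heavy atoms by environment: 7× C (X4) → match; 1× C (X3) → no; 1× O (X1) → no; 1× Cl (X1) → no; 2× N (X3) → no; 1× O (X2) → no.
That gives 7 matching atoms.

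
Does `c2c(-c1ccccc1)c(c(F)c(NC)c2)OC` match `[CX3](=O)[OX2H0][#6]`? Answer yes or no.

The pattern [CX3](=O)[OX2H0][#6] describes a carbonyl carbon bonded to an oxygen that is itself bonded to carbon (no H on that O) — an ester.
The closest candidate here is a methoxy ether (-OCH3), but the ether oxygen is not adjacent to a C=O carbon. No other fragment satisfies the full query, so there is no match.

No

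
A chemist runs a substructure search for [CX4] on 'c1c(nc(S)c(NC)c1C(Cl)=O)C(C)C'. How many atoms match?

4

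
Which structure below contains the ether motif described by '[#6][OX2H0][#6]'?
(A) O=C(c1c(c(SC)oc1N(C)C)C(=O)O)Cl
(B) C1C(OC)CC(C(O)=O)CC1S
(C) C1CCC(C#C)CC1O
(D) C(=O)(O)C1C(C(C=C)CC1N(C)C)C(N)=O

B

[#6][OX2H0][#6] describes an aliphatic oxygen bridging two carbons with no H on the oxygen (an ether).
(A) has a carboxylic acid group (-C(=O)OH) but the -OH oxygen has H1; the =O is OX1, not OX2.
(B) contains a methoxy ether (-OCH3), which satisfies every atom and bond constraint.
(C) has a hydroxyl group (-OH) but the oxygen has H1, not H0 bridging two carbons.
(D) has a carboxylic acid group (-C(=O)OH) but the -OH oxygen has H1; the =O is OX1, not OX2.
So the answer is (B).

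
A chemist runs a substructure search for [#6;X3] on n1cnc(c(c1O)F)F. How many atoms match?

4

Check the 9 heavy atoms by environment: 2× n (aromatic, X2) → no; 4× c (aromatic, X3) → match; 1× O (X2) → no; 2× F (X1) → no.
That gives 4 matching atoms.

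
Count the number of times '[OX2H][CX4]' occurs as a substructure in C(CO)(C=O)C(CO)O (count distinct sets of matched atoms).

3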